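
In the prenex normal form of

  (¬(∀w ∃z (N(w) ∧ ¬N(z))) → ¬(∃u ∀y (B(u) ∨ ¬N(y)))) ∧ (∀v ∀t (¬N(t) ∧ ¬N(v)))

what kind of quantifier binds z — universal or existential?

Eliminate → and ↔ using ¬ and ∨.
  (¬¬(∀w ∃z (N(w) ∧ ¬N(z))) ∨ ¬(∃u ∀y (B(u) ∨ ¬N(y)))) ∧ (∀v ∀t (¬N(t) ∧ ¬N(v)))
Move each ¬ inward, flipping quantifiers it crosses:
  ((∀w ∃z (N(w) ∧ ¬N(z))) ∨ (∀u ∃y (¬B(u) ∧ N(y)))) ∧ (∀v ∀t (¬N(t) ∧ ¬N(v)))
Finally move all quantifiers to the prefix:
  ∀w ∃z ∀u ∃y ∀v ∀t ((N(w) ∧ ¬N(z) ∨ ¬B(u) ∧ N(y)) ∧ ¬N(t) ∧ ¬N(v))
The quantifier ∃z sits under an even number of negations (counting the antecedent side of each →), so it remains existential.

existential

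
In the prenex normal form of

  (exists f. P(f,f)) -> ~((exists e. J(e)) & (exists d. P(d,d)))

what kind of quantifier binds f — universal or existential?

universal

Rewrite implications/biconditionals: A → B as ¬A ∨ B.
  ~(exists f. P(f,f)) | ~((exists e. J(e)) & (exists d. P(d,d)))
Drive negations inward (¬∀x A ≡ ∃x ¬A, ¬∃x A ≡ ∀x ¬A, De Morgan for ∧/∨):
  (forall f. ~P(f,f)) | (forall e. ~J(e)) | (forall d. ~P(d,d))
All bound variables are already distinct, so no renaming is needed.
Finally move all quantifiers to the prefix:
  forall f. forall e. forall d. (~P(f,f) | ~J(e) | ~P(d,d))
The quantifier exists f sits under an odd number of negations (counting the antecedent side of each →), so it flips to forall f.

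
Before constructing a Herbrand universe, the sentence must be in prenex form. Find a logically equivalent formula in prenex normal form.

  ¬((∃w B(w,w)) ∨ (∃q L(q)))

Push ¬ through the quantifiers and connectives to reach negation normal form:
  (∀w ¬B(w,w)) ∧ (∀q ¬L(q))
All bound variables are already distinct, so no renaming is needed.
Finally move all quantifiers to the prefix:
  ∀w ∀q (¬B(w,w) ∧ ¬L(q))

∀w ∀q (¬B(w,w) ∧ ¬L(q))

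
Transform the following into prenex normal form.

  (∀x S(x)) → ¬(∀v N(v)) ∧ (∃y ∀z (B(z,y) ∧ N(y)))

First replace A → B with ¬A ∨ B.
  ¬(∀x S(x)) ∨ ¬(∀v N(v)) ∧ (∃y ∀z (B(z,y) ∧ N(y)))
Drive negations inward (¬∀x A ≡ ∃x ¬A, ¬∃x A ≡ ∀x ¬A, De Morgan for ∧/∨):
  (∃x ¬S(x)) ∨ (∃v ¬N(v)) ∧ (∃y ∀z (B(z,y) ∧ N(y)))
All bound variables are already distinct, so no renaming is needed.
Finally move all quantifiers to the prefix:
  ∃x ∃v ∃y ∀z (¬S(x) ∨ ¬N(v) ∧ B(z,y) ∧ N(y))

∃x ∃v ∃y ∀z (¬S(x) ∨ ¬N(v) ∧ B(z,y) ∧ N(y))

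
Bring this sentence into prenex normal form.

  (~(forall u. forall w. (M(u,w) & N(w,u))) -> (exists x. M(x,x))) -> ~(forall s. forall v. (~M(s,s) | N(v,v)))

Rewrite implications/biconditionals: A → B as ¬A ∨ B.
  ~(~~(forall u. forall w. (M(u,w) & N(w,u))) | (exists x. M(x,x))) | ~(forall s. forall v. (~M(s,s) | N(v,v)))
Drive negations inward (¬∀x A ≡ ∃x ¬A, ¬∃x A ≡ ∀x ¬A, De Morgan for ∧/∨):
  (exists u. exists w. (~M(u,w) | ~N(w,u))) & (forall x. ~M(x,x)) | (exists s. exists v. (M(s,s) & ~N(v,v)))
Extract every quantifier outward, since the variables are now distinct and don't occur free across branches:
  exists u. exists w. forall x. exists s. exists v. ((~M(u,w) | ~N(w,u)) & ~M(x,x) | M(s,s) & ~N(v,v))

exists u. exists w. forall x. exists s. exists v. ((~M(u,w) | ~N(w,u)) & ~M(x,x) | M(s,s) & ~N(v,v))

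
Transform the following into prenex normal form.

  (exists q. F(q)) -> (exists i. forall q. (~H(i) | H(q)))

Eliminate → and ↔ using ¬ and ∨.
  ~(exists q. F(q)) | (exists i. forall q. (~H(i) | H(q)))
Push ¬ through the quantifiers and connectives to reach negation normal form:
  (forall q. ~F(q)) | (exists i. forall q. (~H(i) | H(q)))
Rename bound variables to avoid capture: q↦u1.
  (forall q. ~F(q)) | (exists i. forall u1. (~H(i) | H(u1)))
Pull the quantifiers to the front (each side's bound variable is not free in the other side):
  forall q. exists i. forall u1. (~F(q) | ~H(i) | H(u1))

forall q. exists i. forall u1. (~F(q) | ~H(i) | H(u1))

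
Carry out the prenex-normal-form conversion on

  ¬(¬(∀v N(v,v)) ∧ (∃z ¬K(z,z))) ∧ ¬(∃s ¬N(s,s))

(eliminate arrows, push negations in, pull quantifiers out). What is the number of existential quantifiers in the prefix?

Move each ¬ inward, flipping quantifiers it crosses:
  ((∀v N(v,v)) ∨ (∀z K(z,z))) ∧ (∀s N(s,s))
All bound variables are already distinct, so no renaming is needed.
Pull the quantifiers to the front (each side's bound variable is not free in the other side):
  ∀v ∀z ∀s ((N(v,v) ∨ K(z,z)) ∧ N(s,s))
The prefix is ∀v ∀z ∀s: 3 universal, 0 existential.

0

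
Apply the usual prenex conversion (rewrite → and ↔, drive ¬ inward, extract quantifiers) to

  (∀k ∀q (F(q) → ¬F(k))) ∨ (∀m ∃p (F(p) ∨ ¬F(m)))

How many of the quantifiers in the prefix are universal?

Rewrite implications/biconditionals: A → B as ¬A ∨ B.
  (∀k ∀q (¬F(q) ∨ ¬F(k))) ∨ (∀m ∃p (F(p) ∨ ¬F(m)))
All bound variables are already distinct, so no renaming is needed.
Pull the quantifiers to the front (each side's bound variable is not free in the other side):
  ∀k ∀q ∀m ∃p (¬F(q) ∨ ¬F(k) ∨ F(p) ∨ ¬F(m))
The prefix is ∀k ∀q ∀m ∃p: 3 universal, 1 existential.

3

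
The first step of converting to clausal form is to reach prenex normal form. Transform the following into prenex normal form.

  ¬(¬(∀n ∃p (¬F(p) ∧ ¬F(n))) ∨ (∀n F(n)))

Push ¬ through the quantifiers and connectives to reach negation normal form:
  (∀n ∃p (¬F(p) ∧ ¬F(n))) ∧ (∃n ¬F(n))
Standardize variables apart so no two quantifiers bind the same name: n↦u.
  (∀n ∃p (¬F(p) ∧ ¬F(n))) ∧ (∃u ¬F(u))
Pull the quantifiers to the front (each side's bound variable is not free in the other side):
  ∀n ∃p ∃u (¬F(p) ∧ ¬F(n) ∧ ¬F(u))

∀n ∃p ∃u (¬F(p) ∧ ¬F(n) ∧ ¬F(u))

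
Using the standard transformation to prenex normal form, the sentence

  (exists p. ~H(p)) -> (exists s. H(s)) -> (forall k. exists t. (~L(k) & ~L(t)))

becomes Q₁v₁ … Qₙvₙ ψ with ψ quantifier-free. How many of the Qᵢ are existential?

1

First replace A → B with ¬A ∨ B.
  ~(exists p. ~H(p)) | ~(exists s. H(s)) | (forall k. exists t. (~L(k) & ~L(t)))
Move each ¬ inward, flipping quantifiers it crosses:
  (forall p. H(p)) | (forall s. ~H(s)) | (forall k. exists t. (~L(k) & ~L(t)))
Finally move all quantifiers to the prefix:
  forall p. forall s. forall k. exists t. (H(p) | ~H(s) | ~L(k) & ~L(t))
The prefix is forall p forall s forall k exists t: 3 universal, 1 existential.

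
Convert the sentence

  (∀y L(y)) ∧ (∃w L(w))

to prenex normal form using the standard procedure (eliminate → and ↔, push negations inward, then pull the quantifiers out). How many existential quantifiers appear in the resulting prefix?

Finally move all quantifiers to the prefix:
  ∀y ∃w (L(y) ∧ L(w))
The prefix is ∀y ∃w: 1 universal, 1 existential.

1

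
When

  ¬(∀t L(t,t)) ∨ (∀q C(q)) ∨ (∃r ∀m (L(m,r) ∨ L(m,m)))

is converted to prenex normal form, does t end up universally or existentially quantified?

Push ¬ through the quantifiers and connectives to reach negation normal form:
  (∃t ¬L(t,t)) ∨ (∀q C(q)) ∨ (∃r ∀m (L(m,r) ∨ L(m,m)))
Finally move all quantifiers to the prefix:
  ∃t ∀q ∃r ∀m (¬L(t,t) ∨ C(q) ∨ L(m,r) ∨ L(m,m))
The quantifier ∀t sits under an odd number of negations, so it flips to ∃t.

existential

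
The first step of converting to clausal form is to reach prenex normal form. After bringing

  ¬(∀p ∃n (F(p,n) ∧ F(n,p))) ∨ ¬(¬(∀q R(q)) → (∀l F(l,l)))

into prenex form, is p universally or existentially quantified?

existential

Eliminate → and ↔ using ¬ and ∨.
  ¬(∀p ∃n (F(p,n) ∧ F(n,p))) ∨ ¬(¬¬(∀q R(q)) ∨ (∀l F(l,l)))
Push ¬ through the quantifiers and connectives to reach negation normal form:
  (∃p ∀n (¬F(p,n) ∨ ¬F(n,p))) ∨ (∃q ¬R(q)) ∧ (∃l ¬F(l,l))
All bound variables are already distinct, so no renaming is needed.
Extract every quantifier outward, since the variables are now distinct and don't occur free across branches:
  ∃p ∀n ∃q ∃l (¬F(p,n) ∨ ¬F(n,p) ∨ ¬R(q) ∧ ¬F(l,l))
The quantifier ∀p sits under an odd number of negations (counting the antecedent side of each →), so it flips to ∃p.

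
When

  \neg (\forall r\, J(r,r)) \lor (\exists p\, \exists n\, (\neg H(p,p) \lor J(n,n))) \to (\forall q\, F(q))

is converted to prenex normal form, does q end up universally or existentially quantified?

Eliminate → and ↔ using ¬ and ∨.
  \neg (\neg (\forall r\, J(r,r)) \lor (\exists p\, \exists n\, (\neg H(p,p) \lor J(n,n)))) \lor (\forall q\, F(q))
Push ¬ through the quantifiers and connectives to reach negation normal form:
  (\forall r\, J(r,r)) \land (\forall p\, \forall n\, (H(p,p) \land \neg J(n,n))) \lor (\forall q\, F(q))
Finally move all quantifiers to the prefix:
  \forall r\, \forall p\, \forall n\, \forall q\, (J(r,r) \land H(p,p) \land \neg J(n,n) \lor F(q))
The quantifier \forall q sits under an even number of negations (counting the antecedent side of each →), so it remains universal.

universal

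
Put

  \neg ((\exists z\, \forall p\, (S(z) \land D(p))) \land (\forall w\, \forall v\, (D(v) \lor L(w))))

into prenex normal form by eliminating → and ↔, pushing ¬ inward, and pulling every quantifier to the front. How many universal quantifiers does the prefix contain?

1

Move each ¬ inward, flipping quantifiers it crosses:
  (\forall z\, \exists p\, (\neg S(z) \lor \neg D(p))) \lor (\exists w\, \exists v\, (\neg D(v) \land \neg L(w)))
All bound variables are already distinct, so no renaming is needed.
Extract every quantifier outward, since the variables are now distinct and don't occur free across branches:
  \forall z\, \exists p\, \exists w\, \exists v\, (\neg S(z) \lor \neg D(p) \lor \neg D(v) \land \neg L(w))
The prefix is \forall z \exists p \exists w \exists v: 1 universal, 3 existential.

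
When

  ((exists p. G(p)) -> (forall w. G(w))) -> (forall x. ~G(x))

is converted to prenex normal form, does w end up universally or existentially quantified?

Rewrite implications/biconditionals: A → B as ¬A ∨ B.
  ~(~(exists p. G(p)) | (forall w. G(w))) | (forall x. ~G(x))
Move each ¬ inward, flipping quantifiers it crosses:
  (exists p. G(p)) & (exists w. ~G(w)) | (forall x. ~G(x))
Pull the quantifiers to the front (each side's bound variable is not free in the other side):
  exists p. exists w. forall x. (G(p) & ~G(w) | ~G(x))
The quantifier forall w sits under an odd number of negations (counting the antecedent side of each →), so it flips to exists w.

existential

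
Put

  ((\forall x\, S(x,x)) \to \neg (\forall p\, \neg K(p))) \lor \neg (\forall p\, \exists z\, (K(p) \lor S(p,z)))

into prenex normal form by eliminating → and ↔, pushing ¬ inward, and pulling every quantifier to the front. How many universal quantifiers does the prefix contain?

1

First replace A → B with ¬A ∨ B.
  \neg (\forall x\, S(x,x)) \lor \neg (\forall p\, \neg K(p)) \lor \neg (\forall p\, \exists z\, (K(p) \lor S(p,z)))
Push ¬ through the quantifiers and connectives to reach negation normal form:
  (\exists x\, \neg S(x,x)) \lor (\exists p\, K(p)) \lor (\exists p\, \forall z\, (\neg K(p) \land \neg S(p,z)))
Rename bound variables to avoid capture: p↦x1.
  (\exists x\, \neg S(x,x)) \lor (\exists p\, K(p)) \lor (\exists x1\, \forall z\, (\neg K(x1) \land \neg S(x1,z)))
Finally move all quantifiers to the prefix:
  \exists x\, \exists p\, \exists x1\, \forall z\, (\neg S(x,x) \lor K(p) \lor \neg K(x1) \land \neg S(x1,z))
The prefix is \exists x \exists p \exists x1 \forall z: 1 universal, 3 existential.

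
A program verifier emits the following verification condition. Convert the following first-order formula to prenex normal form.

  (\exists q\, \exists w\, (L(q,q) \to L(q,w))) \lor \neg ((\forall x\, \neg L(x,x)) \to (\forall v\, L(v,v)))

\exists q\, \exists w\, \forall x\, \exists v\, (\neg L(q,q) \lor L(q,w) \lor \neg L(x,x) \land \neg L(v,v))

Rewrite implications/biconditionals: A → B as ¬A ∨ B.
  (\exists q\, \exists w\, (\neg L(q,q) \lor L(q,w))) \lor \neg (\neg (\forall x\, \neg L(x,x)) \lor (\forall v\, L(v,v)))
Drive negations inward (¬∀x A ≡ ∃x ¬A, ¬∃x A ≡ ∀x ¬A, De Morgan for ∧/∨):
  (\exists q\, \exists w\, (\neg L(q,q) \lor L(q,w))) \lor (\forall x\, \neg L(x,x)) \land (\exists v\, \neg L(v,v))
All bound variables are already distinct, so no renaming is needed.
Extract every quantifier outward, since the variables are now distinct and don't occur free across branches:
  \exists q\, \exists w\, \forall x\, \exists v\, (\neg L(q,q) \lor L(q,w) \lor \neg L(x,x) \land \neg L(v,v))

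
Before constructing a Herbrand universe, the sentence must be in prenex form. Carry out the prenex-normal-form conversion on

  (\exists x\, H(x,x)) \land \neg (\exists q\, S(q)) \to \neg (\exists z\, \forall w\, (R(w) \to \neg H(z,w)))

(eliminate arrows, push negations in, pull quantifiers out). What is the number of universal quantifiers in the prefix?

2

Rewrite implications/biconditionals: A → B as ¬A ∨ B.
  \neg ((\exists x\, H(x,x)) \land \neg (\exists q\, S(q))) \lor \neg (\exists z\, \forall w\, (\neg R(w) \lor \neg H(z,w)))
Push ¬ through the quantifiers and connectives to reach negation normal form:
  (\forall x\, \neg H(x,x)) \lor (\exists q\, S(q)) \lor (\forall z\, \exists w\, (R(w) \land H(z,w)))
Finally move all quantifiers to the prefix:
  \forall x\, \exists q\, \forall z\, \exists w\, (\neg H(x,x) \lor S(q) \lor R(w) \land H(z,w))
The prefix is \forall x \exists q \forall z \exists w: 2 universal, 2 existential.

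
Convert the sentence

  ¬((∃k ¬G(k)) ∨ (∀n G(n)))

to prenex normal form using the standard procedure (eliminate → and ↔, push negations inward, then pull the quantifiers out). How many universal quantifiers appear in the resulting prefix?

1

Move each ¬ inward, flipping quantifiers it crosses:
  (∀k G(k)) ∧ (∃n ¬G(n))
All bound variables are already distinct, so no renaming is needed.
Extract every quantifier outward, since the variables are now distinct and don't occur free across branches:
  ∀k ∃n (G(k) ∧ ¬G(n))
The prefix is ∀k ∃n: 1 universal, 1 existential.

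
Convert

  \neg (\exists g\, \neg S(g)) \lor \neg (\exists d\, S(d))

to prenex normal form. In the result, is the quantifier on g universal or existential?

universal

Drive negations inward (¬∀x A ≡ ∃x ¬A, ¬∃x A ≡ ∀x ¬A, De Morgan for ∧/∨):
  (\forall g\, S(g)) \lor (\forall d\, \neg S(d))
All bound variables are already distinct, so no renaming is needed.
Extract every quantifier outward, since the variables are now distinct and don't occur free across branches:
  \forall g\, \forall d\, (S(g) \lor \neg S(d))
The quantifier \exists g sits under an odd number of negations, so it flips to \forall g.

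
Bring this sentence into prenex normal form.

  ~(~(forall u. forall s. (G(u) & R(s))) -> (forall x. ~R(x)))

exists u. exists s. exists x. ((~G(u) | ~R(s)) & R(x))

First replace A → B with ¬A ∨ B.
  ~(~~(forall u. forall s. (G(u) & R(s))) | (forall x. ~R(x)))
Move each ¬ inward, flipping quantifiers it crosses:
  (exists u. exists s. (~G(u) | ~R(s))) & (exists x. R(x))
All bound variables are already distinct, so no renaming is needed.
Extract every quantifier outward, since the variables are now distinct and don't occur free across branches:
  exists u. exists s. exists x. ((~G(u) | ~R(s)) & R(x))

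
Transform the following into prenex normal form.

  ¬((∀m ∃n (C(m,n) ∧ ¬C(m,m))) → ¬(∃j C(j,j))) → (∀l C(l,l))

Rewrite implications/biconditionals: A → B as ¬A ∨ B.
  ¬¬(¬(∀m ∃n (C(m,n) ∧ ¬C(m,m))) ∨ ¬(∃j C(j,j))) ∨ (∀l C(l,l))
Move each ¬ inward, flipping quantifiers it crosses:
  (∃m ∀n (¬C(m,n) ∨ C(m,m))) ∨ (∀j ¬C(j,j)) ∨ (∀l C(l,l))
All bound variables are already distinct, so no renaming is needed.
Finally move all quantifiers to the prefix:
  ∃m ∀n ∀j ∀l (¬C(m,n) ∨ C(m,m) ∨ ¬C(j,j) ∨ C(l,l))

∃m ∀n ∀j ∀l (¬C(m,n) ∨ C(m,m) ∨ ¬C(j,j) ∨ C(l,l))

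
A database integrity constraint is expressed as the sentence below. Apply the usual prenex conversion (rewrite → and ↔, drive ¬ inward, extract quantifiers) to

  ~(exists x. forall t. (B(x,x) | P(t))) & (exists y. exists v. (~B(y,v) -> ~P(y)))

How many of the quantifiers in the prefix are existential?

3

Eliminate → and ↔ using ¬ and ∨.
  ~(exists x. forall t. (B(x,x) | P(t))) & (exists y. exists v. (~~B(y,v) | ~P(y)))
Push ¬ through the quantifiers and connectives to reach negation normal form:
  (forall x. exists t. (~B(x,x) & ~P(t))) & (exists y. exists v. (B(y,v) | ~P(y)))
Pull the quantifiers to the front (each side's bound variable is not free in the other side):
  forall x. exists t. exists y. exists v. (~B(x,x) & ~P(t) & (B(y,v) | ~P(y)))
The prefix is forall x exists t exists y exists v: 1 universal, 3 existential.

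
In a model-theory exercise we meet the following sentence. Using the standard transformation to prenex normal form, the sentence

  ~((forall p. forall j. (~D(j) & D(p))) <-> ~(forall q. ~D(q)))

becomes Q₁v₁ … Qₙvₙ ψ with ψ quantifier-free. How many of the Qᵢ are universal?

3

Eliminate → and ↔ using ¬ and ∨; A ↔ B as (¬A ∨ B) ∧ (¬B ∨ A).
  ~((~(forall p. forall j. (~D(j) & D(p))) | ~(forall q. ~D(q))) & (~~(forall q. ~D(q)) | (forall p. forall j. (~D(j) & D(p)))))
Move each ¬ inward, flipping quantifiers it crosses:
  (forall p. forall j. (~D(j) & D(p))) & (forall q. ~D(q)) | (exists q. D(q)) & (exists p. exists j. (D(j) | ~D(p)))
Standardize variables apart so no two quantifiers bind the same name: q↦v, p↦u, j↦v1.
  (forall p. forall j. (~D(j) & D(p))) & (forall q. ~D(q)) | (exists v. D(v)) & (exists u. exists v1. (D(v1) | ~D(u)))
Finally move all quantifiers to the prefix:
  forall p. forall j. forall q. exists v. exists u. exists v1. (~D(j) & D(p) & ~D(q) | D(v) & (D(v1) | ~D(u)))
The prefix is forall p forall j forall q exists v exists u exists v1: 3 universal, 3 existential.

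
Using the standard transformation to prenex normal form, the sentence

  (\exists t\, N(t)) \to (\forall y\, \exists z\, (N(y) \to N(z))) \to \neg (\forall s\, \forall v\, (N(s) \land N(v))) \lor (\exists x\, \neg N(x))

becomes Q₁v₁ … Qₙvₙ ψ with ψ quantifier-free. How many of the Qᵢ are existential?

4

Rewrite implications/biconditionals: A → B as ¬A ∨ B.
  \neg (\exists t\, N(t)) \lor \neg (\forall y\, \exists z\, (\neg N(y) \lor N(z))) \lor \neg (\forall s\, \forall v\, (N(s) \land N(v))) \lor (\exists x\, \neg N(x))
Push ¬ through the quantifiers and connectives to reach negation normal form:
  (\forall t\, \neg N(t)) \lor (\exists y\, \forall z\, (N(y) \land \neg N(z))) \lor (\exists s\, \exists v\, (\neg N(s) \lor \neg N(v))) \lor (\exists x\, \neg N(x))
All bound variables are already distinct, so no renaming is needed.
Extract every quantifier outward, since the variables are now distinct and don't occur free across branches:
  \forall t\, \exists y\, \forall z\, \exists s\, \exists v\, \exists x\, (\neg N(t) \lor N(y) \land \neg N(z) \lor \neg N(s) \lor \neg N(v) \lor \neg N(x))
The prefix is \forall t \exists y \forall z \exists s \exists v \exists x: 2 universal, 4 existential.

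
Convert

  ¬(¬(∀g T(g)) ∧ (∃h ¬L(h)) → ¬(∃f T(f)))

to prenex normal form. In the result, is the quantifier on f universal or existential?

First replace A → B with ¬A ∨ B.
  ¬(¬(¬(∀g T(g)) ∧ (∃h ¬L(h))) ∨ ¬(∃f T(f)))
Drive negations inward (¬∀x A ≡ ∃x ¬A, ¬∃x A ≡ ∀x ¬A, De Morgan for ∧/∨):
  (∃g ¬T(g)) ∧ (∃h ¬L(h)) ∧ (∃f T(f))
Extract every quantifier outward, since the variables are now distinct and don't occur free across branches:
  ∃g ∃h ∃f (¬T(g) ∧ ¬L(h) ∧ T(f))
The quantifier ∃f sits under an even number of negations (counting the antecedent side of each →), so it remains existential.

existential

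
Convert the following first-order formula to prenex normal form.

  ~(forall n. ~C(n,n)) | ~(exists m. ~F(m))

Push ¬ through the quantifiers and connectives to reach negation normal form:
  (exists n. C(n,n)) | (forall m. F(m))
Pull the quantifiers to the front (each side's bound variable is not free in the other side):
  exists n. forall m. (C(n,n) | F(m))

exists n. forall m. (C(n,n) | F(m))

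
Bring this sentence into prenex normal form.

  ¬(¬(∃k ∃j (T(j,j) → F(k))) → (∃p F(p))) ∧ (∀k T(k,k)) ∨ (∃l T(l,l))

∀k ∀j ∀p ∀c ∃l (T(j,j) ∧ ¬F(k) ∧ ¬F(p) ∧ T(c,c) ∨ T(l,l))

First replace A → B with ¬A ∨ B.
  ¬(¬¬(∃k ∃j (¬T(j,j) ∨ F(k))) ∨ (∃p F(p))) ∧ (∀k T(k,k)) ∨ (∃l T(l,l))
Push ¬ through the quantifiers and connectives to reach negation normal form:
  (∀k ∀j (T(j,j) ∧ ¬F(k))) ∧ (∀p ¬F(p)) ∧ (∀k T(k,k)) ∨ (∃l T(l,l))
Rename bound variables to avoid capture: k↦c.
  (∀k ∀j (T(j,j) ∧ ¬F(k))) ∧ (∀p ¬F(p)) ∧ (∀c T(c,c)) ∨ (∃l T(l,l))
Finally move all quantifiers to the prefix:
  ∀k ∀j ∀p ∀c ∃l (T(j,j) ∧ ¬F(k) ∧ ¬F(p) ∧ T(c,c) ∨ T(l,l))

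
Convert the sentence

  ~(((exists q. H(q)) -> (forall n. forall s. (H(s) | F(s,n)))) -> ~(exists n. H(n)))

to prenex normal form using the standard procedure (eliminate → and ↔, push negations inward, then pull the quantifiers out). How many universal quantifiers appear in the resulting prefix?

3

Eliminate → and ↔ using ¬ and ∨.
  ~(~(~(exists q. H(q)) | (forall n. forall s. (H(s) | F(s,n)))) | ~(exists n. H(n)))
Push ¬ through the quantifiers and connectives to reach negation normal form:
  ((forall q. ~H(q)) | (forall n. forall s. (H(s) | F(s,n)))) & (exists n. H(n))
Rename bound variables to avoid capture: n↦y.
  ((forall q. ~H(q)) | (forall n. forall s. (H(s) | F(s,n)))) & (exists y. H(y))
Pull the quantifiers to the front (each side's bound variable is not free in the other side):
  forall q. forall n. forall s. exists y. ((~H(q) | H(s) | F(s,n)) & H(y))
The prefix is forall q forall n forall s exists y: 3 universal, 1 existential.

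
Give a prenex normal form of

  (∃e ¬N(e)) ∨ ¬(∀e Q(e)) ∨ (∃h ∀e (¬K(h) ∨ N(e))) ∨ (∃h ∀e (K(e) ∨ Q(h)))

Move each ¬ inward, flipping quantifiers it crosses:
  (∃e ¬N(e)) ∨ (∃e ¬Q(e)) ∨ (∃h ∀e (¬K(h) ∨ N(e))) ∨ (∃h ∀e (K(e) ∨ Q(h)))
Rename bound variables to avoid capture: e↦z1, e↦u1, h↦p, e↦v.
  (∃e ¬N(e)) ∨ (∃z1 ¬Q(z1)) ∨ (∃h ∀u1 (¬K(h) ∨ N(u1))) ∨ (∃p ∀v (K(v) ∨ Q(p)))
Extract every quantifier outward, since the variables are now distinct and don't occur free across branches:
  ∃e ∃z1 ∃h ∀u1 ∃p ∀v (¬N(e) ∨ ¬Q(z1) ∨ ¬K(h) ∨ N(u1) ∨ K(v) ∨ Q(p))

∃e ∃z1 ∃h ∀u1 ∃p ∀v (¬N(e) ∨ ¬Q(z1) ∨ ¬K(h) ∨ N(u1) ∨ K(v) ∨ Q(p))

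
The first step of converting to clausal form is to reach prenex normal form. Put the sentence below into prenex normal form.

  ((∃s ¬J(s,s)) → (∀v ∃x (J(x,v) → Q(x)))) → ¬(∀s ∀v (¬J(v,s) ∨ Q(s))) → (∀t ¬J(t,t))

First replace A → B with ¬A ∨ B.
  ¬(¬(∃s ¬J(s,s)) ∨ (∀v ∃x (¬J(x,v) ∨ Q(x)))) ∨ ¬¬(∀s ∀v (¬J(v,s) ∨ Q(s))) ∨ (∀t ¬J(t,t))
Push ¬ through the quantifiers and connectives to reach negation normal form:
  (∃s ¬J(s,s)) ∧ (∃v ∀x (J(x,v) ∧ ¬Q(x))) ∨ (∀s ∀v (¬J(v,s) ∨ Q(s))) ∨ (∀t ¬J(t,t))
Give each quantifier a distinct variable: s↦r, v↦z.
  (∃s ¬J(s,s)) ∧ (∃v ∀x (J(x,v) ∧ ¬Q(x))) ∨ (∀r ∀z (¬J(z,r) ∨ Q(r))) ∨ (∀t ¬J(t,t))
Extract every quantifier outward, since the variables are now distinct and don't occur free across branches:
  ∃s ∃v ∀x ∀r ∀z ∀t (¬J(s,s) ∧ J(x,v) ∧ ¬Q(x) ∨ ¬J(z,r) ∨ Q(r) ∨ ¬J(t,t))

∃s ∃v ∀x ∀r ∀z ∀t (¬J(s,s) ∧ J(x,v) ∧ ¬Q(x) ∨ ¬J(z,r) ∨ Q(r) ∨ ¬J(t,t))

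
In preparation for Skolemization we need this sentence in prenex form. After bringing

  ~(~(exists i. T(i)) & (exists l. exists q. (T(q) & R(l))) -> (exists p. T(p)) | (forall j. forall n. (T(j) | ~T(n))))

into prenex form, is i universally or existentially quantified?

universal

First replace A → B with ¬A ∨ B.
  ~(~(~(exists i. T(i)) & (exists l. exists q. (T(q) & R(l)))) | (exists p. T(p)) | (forall j. forall n. (T(j) | ~T(n))))
Move each ¬ inward, flipping quantifiers it crosses:
  (forall i. ~T(i)) & (exists l. exists q. (T(q) & R(l))) & (forall p. ~T(p)) & (exists j. exists n. (~T(j) & T(n)))
All bound variables are already distinct, so no renaming is needed.
Extract every quantifier outward, since the variables are now distinct and don't occur free across branches:
  forall i. exists l. exists q. forall p. exists j. exists n. (~T(i) & T(q) & R(l) & ~T(p) & ~T(j) & T(n))
The quantifier exists i sits under an odd number of negations (counting the antecedent side of each →), so it flips to forall i.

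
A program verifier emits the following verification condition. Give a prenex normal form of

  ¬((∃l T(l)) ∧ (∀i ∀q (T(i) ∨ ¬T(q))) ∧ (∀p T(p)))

∀l ∃i ∃q ∃p (¬T(l) ∨ ¬T(i) ∧ T(q) ∨ ¬T(p))

Drive negations inward (¬∀x A ≡ ∃x ¬A, ¬∃x A ≡ ∀x ¬A, De Morgan for ∧/∨):
  (∀l ¬T(l)) ∨ (∃i ∃q (¬T(i) ∧ T(q))) ∨ (∃p ¬T(p))
Finally move all quantifiers to the prefix:
  ∀l ∃i ∃q ∃p (¬T(l) ∨ ¬T(i) ∧ T(q) ∨ ¬T(p))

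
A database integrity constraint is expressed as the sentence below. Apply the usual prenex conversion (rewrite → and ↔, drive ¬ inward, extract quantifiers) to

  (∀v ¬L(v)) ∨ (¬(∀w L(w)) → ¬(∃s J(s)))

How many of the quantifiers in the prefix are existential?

Eliminate → and ↔ using ¬ and ∨.
  (∀v ¬L(v)) ∨ ¬¬(∀w L(w)) ∨ ¬(∃s J(s))
Push ¬ through the quantifiers and connectives to reach negation normal form:
  (∀v ¬L(v)) ∨ (∀w L(w)) ∨ (∀s ¬J(s))
All bound variables are already distinct, so no renaming is needed.
Pull the quantifiers to the front (each side's bound variable is not free in the other side):
  ∀v ∀w ∀s (¬L(v) ∨ L(w) ∨ ¬J(s))
The prefix is ∀v ∀w ∀s: 3 universal, 0 existential.

0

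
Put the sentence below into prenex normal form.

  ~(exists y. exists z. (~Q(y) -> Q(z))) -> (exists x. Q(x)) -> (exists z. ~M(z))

Eliminate → and ↔ using ¬ and ∨.
  ~~(exists y. exists z. (~~Q(y) | Q(z))) | ~(exists x. Q(x)) | (exists z. ~M(z))
Move each ¬ inward, flipping quantifiers it crosses:
  (exists y. exists z. (Q(y) | Q(z))) | (forall x. ~Q(x)) | (exists z. ~M(z))
Standardize variables apart so no two quantifiers bind the same name: z↦r.
  (exists y. exists z. (Q(y) | Q(z))) | (forall x. ~Q(x)) | (exists r. ~M(r))
Finally move all quantifiers to the prefix:
  exists y. exists z. forall x. exists r. (Q(y) | Q(z) | ~Q(x) | ~M(r))

exists y. exists z. forall x. exists r. (Q(y) | Q(z) | ~Q(x) | ~M(r))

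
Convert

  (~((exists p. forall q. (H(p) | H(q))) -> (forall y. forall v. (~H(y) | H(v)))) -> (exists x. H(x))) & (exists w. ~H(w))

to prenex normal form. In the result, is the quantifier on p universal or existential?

Rewrite implications/biconditionals: A → B as ¬A ∨ B.
  (~~(~(exists p. forall q. (H(p) | H(q))) | (forall y. forall v. (~H(y) | H(v)))) | (exists x. H(x))) & (exists w. ~H(w))
Push ¬ through the quantifiers and connectives to reach negation normal form:
  ((forall p. exists q. (~H(p) & ~H(q))) | (forall y. forall v. (~H(y) | H(v))) | (exists x. H(x))) & (exists w. ~H(w))
All bound variables are already distinct, so no renaming is needed.
Extract every quantifier outward, since the variables are now distinct and don't occur free across branches:
  forall p. exists q. forall y. forall v. exists x. exists w. ((~H(p) & ~H(q) | ~H(y) | H(v) | H(x)) & ~H(w))
The quantifier exists p sits under an odd number of negations (counting the antecedent side of each →), so it flips to forall p.

universal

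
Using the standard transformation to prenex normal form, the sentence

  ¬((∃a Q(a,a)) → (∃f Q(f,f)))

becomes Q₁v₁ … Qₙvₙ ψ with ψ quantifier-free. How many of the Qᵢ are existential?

Rewrite implications/biconditionals: A → B as ¬A ∨ B.
  ¬(¬(∃a Q(a,a)) ∨ (∃f Q(f,f)))
Move each ¬ inward, flipping quantifiers it crosses:
  (∃a Q(a,a)) ∧ (∀f ¬Q(f,f))
All bound variables are already distinct, so no renaming is needed.
Pull the quantifiers to the front (each side's bound variable is not free in the other side):
  ∃a ∀f (Q(a,a) ∧ ¬Q(f,f))
The prefix is ∃a ∀f: 1 universal, 1 existential.

1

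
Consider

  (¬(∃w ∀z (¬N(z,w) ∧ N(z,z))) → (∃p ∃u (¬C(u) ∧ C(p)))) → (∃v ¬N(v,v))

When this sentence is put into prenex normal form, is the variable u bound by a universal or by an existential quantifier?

Rewrite implications/biconditionals: A → B as ¬A ∨ B.
  ¬(¬¬(∃w ∀z (¬N(z,w) ∧ N(z,z))) ∨ (∃p ∃u (¬C(u) ∧ C(p)))) ∨ (∃v ¬N(v,v))
Push ¬ through the quantifiers and connectives to reach negation normal form:
  (∀w ∃z (N(z,w) ∨ ¬N(z,z))) ∧ (∀p ∀u (C(u) ∨ ¬C(p))) ∨ (∃v ¬N(v,v))
Pull the quantifiers to the front (each side's bound variable is not free in the other side):
  ∀w ∃z ∀p ∀u ∃v ((N(z,w) ∨ ¬N(z,z)) ∧ (C(u) ∨ ¬C(p)) ∨ ¬N(v,v))
The quantifier ∃u sits under an odd number of negations (counting the antecedent side of each →), so it flips to ∀u.

universal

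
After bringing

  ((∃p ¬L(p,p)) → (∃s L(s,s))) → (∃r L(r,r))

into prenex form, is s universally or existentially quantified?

First replace A → B with ¬A ∨ B.
  ¬(¬(∃p ¬L(p,p)) ∨ (∃s L(s,s))) ∨ (∃r L(r,r))
Drive negations inward (¬∀x A ≡ ∃x ¬A, ¬∃x A ≡ ∀x ¬A, De Morgan for ∧/∨):
  (∃p ¬L(p,p)) ∧ (∀s ¬L(s,s)) ∨ (∃r L(r,r))
All bound variables are already distinct, so no renaming is needed.
Pull the quantifiers to the front (each side's bound variable is not free in the other side):
  ∃p ∀s ∃r (¬L(p,p) ∧ ¬L(s,s) ∨ L(r,r))
The quantifier ∃s sits under an odd number of negations (counting the antecedent side of each →), so it flips to ∀s.

universal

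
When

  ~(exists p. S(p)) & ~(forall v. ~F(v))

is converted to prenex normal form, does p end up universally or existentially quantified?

universal

Move each ¬ inward, flipping quantifiers it crosses:
  (forall p. ~S(p)) & (exists v. F(v))
All bound variables are already distinct, so no renaming is needed.
Pull the quantifiers to the front (each side's bound variable is not free in the other side):
  forall p. exists v. (~S(p) & F(v))
The quantifier exists p sits under an odd number of negations, so it flips to forall p.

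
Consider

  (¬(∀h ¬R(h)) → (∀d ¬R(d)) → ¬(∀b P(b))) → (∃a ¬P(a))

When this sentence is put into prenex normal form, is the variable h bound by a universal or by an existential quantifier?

Eliminate → and ↔ using ¬ and ∨.
  ¬(¬¬(∀h ¬R(h)) ∨ ¬(∀d ¬R(d)) ∨ ¬(∀b P(b))) ∨ (∃a ¬P(a))
Move each ¬ inward, flipping quantifiers it crosses:
  (∃h R(h)) ∧ (∀d ¬R(d)) ∧ (∀b P(b)) ∨ (∃a ¬P(a))
All bound variables are already distinct, so no renaming is needed.
Finally move all quantifiers to the prefix:
  ∃h ∀d ∀b ∃a (R(h) ∧ ¬R(d) ∧ P(b) ∨ ¬P(a))
The quantifier ∀h sits under an odd number of negations (counting the antecedent side of each →), so it flips to ∃h.

existential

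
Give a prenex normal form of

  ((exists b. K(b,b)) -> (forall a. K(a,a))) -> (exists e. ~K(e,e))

exists b. exists a. exists e. (K(b,b) & ~K(a,a) | ~K(e,e))

First replace A → B with ¬A ∨ B.
  ~(~(exists b. K(b,b)) | (forall a. K(a,a))) | (exists e. ~K(e,e))
Move each ¬ inward, flipping quantifiers it crosses:
  (exists b. K(b,b)) & (exists a. ~K(a,a)) | (exists e. ~K(e,e))
All bound variables are already distinct, so no renaming is needed.
Finally move all quantifiers to the prefix:
  exists b. exists a. exists e. (K(b,b) & ~K(a,a) | ~K(e,e))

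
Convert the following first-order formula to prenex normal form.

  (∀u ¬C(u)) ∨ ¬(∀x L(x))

∀u ∃x (¬C(u) ∨ ¬L(x))

Move each ¬ inward, flipping quantifiers it crosses:
  (∀u ¬C(u)) ∨ (∃x ¬L(x))
Extract every quantifier outward, since the variables are now distinct and don't occur free across branches:
  ∀u ∃x (¬C(u) ∨ ¬L(x))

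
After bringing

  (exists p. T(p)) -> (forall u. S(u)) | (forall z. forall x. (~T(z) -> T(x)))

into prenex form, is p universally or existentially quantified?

Rewrite implications/biconditionals: A → B as ¬A ∨ B.
  ~(exists p. T(p)) | (forall u. S(u)) | (forall z. forall x. (~~T(z) | T(x)))
Move each ¬ inward, flipping quantifiers it crosses:
  (forall p. ~T(p)) | (forall u. S(u)) | (forall z. forall x. (T(z) | T(x)))
All bound variables are already distinct, so no renaming is needed.
Extract every quantifier outward, since the variables are now distinct and don't occur free across branches:
  forall p. forall u. forall z. forall x. (~T(p) | S(u) | T(z) | T(x))
The quantifier exists p sits under an odd number of negations (counting the antecedent side of each →), so it flips to forall p.

universal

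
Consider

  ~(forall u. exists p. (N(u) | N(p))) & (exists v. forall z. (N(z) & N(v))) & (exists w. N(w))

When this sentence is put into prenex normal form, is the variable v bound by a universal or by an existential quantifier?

Push ¬ through the quantifiers and connectives to reach negation normal form:
  (exists u. forall p. (~N(u) & ~N(p))) & (exists v. forall z. (N(z) & N(v))) & (exists w. N(w))
All bound variables are already distinct, so no renaming is needed.
Pull the quantifiers to the front (each side's bound variable is not free in the other side):
  exists u. forall p. exists v. forall z. exists w. (~N(u) & ~N(p) & N(z) & N(v) & N(w))
The quantifier exists v sits under an even number of negations, so it remains existential.

existential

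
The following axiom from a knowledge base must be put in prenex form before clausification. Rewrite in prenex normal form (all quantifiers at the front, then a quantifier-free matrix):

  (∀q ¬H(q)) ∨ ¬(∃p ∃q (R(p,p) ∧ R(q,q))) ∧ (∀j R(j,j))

∀q ∀p ∀v ∀j (¬H(q) ∨ (¬R(p,p) ∨ ¬R(v,v)) ∧ R(j,j))

Drive negations inward (¬∀x A ≡ ∃x ¬A, ¬∃x A ≡ ∀x ¬A, De Morgan for ∧/∨):
  (∀q ¬H(q)) ∨ (∀p ∀q (¬R(p,p) ∨ ¬R(q,q))) ∧ (∀j R(j,j))
Rename bound variables to avoid capture: q↦v.
  (∀q ¬H(q)) ∨ (∀p ∀v (¬R(p,p) ∨ ¬R(v,v))) ∧ (∀j R(j,j))
Extract every quantifier outward, since the variables are now distinct and don't occur free across branches:
  ∀q ∀p ∀v ∀j (¬H(q) ∨ (¬R(p,p) ∨ ¬R(v,v)) ∧ R(j,j))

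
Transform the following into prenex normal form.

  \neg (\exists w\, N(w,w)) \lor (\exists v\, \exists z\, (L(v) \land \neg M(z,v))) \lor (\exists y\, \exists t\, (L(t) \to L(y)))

First replace A → B with ¬A ∨ B.
  \neg (\exists w\, N(w,w)) \lor (\exists v\, \exists z\, (L(v) \land \neg M(z,v))) \lor (\exists y\, \exists t\, (\neg L(t) \lor L(y)))
Drive negations inward (¬∀x A ≡ ∃x ¬A, ¬∃x A ≡ ∀x ¬A, De Morgan for ∧/∨):
  (\forall w\, \neg N(w,w)) \lor (\exists v\, \exists z\, (L(v) \land \neg M(z,v))) \lor (\exists y\, \exists t\, (\neg L(t) \lor L(y)))
All bound variables are already distinct, so no renaming is needed.
Finally move all quantifiers to the prefix:
  \forall w\, \exists v\, \exists z\, \exists y\, \exists t\, (\neg N(w,w) \lor L(v) \land \neg M(z,v) \lor \neg L(t) \lor L(y))

\forall w\, \exists v\, \exists z\, \exists y\, \exists t\, (\neg N(w,w) \lor L(v) \land \neg M(z,v) \lor \neg L(t) \lor L(y))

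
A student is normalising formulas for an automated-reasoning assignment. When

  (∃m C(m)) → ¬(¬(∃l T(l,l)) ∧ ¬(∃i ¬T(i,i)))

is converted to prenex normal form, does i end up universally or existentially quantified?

existential

First replace A → B with ¬A ∨ B.
  ¬(∃m C(m)) ∨ ¬(¬(∃l T(l,l)) ∧ ¬(∃i ¬T(i,i)))
Drive negations inward (¬∀x A ≡ ∃x ¬A, ¬∃x A ≡ ∀x ¬A, De Morgan for ∧/∨):
  (∀m ¬C(m)) ∨ (∃l T(l,l)) ∨ (∃i ¬T(i,i))
All bound variables are already distinct, so no renaming is needed.
Pull the quantifiers to the front (each side's bound variable is not free in the other side):
  ∀m ∃l ∃i (¬C(m) ∨ T(l,l) ∨ ¬T(i,i))
The quantifier ∃i sits under an even number of negations (counting the antecedent side of each →), so it remains existential.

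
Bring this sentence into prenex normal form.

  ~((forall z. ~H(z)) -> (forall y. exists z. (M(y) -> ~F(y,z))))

forall z. exists y. forall q. (~H(z) & M(y) & F(y,q))

Rewrite implications/biconditionals: A → B as ¬A ∨ B.
  ~(~(forall z. ~H(z)) | (forall y. exists z. (~M(y) | ~F(y,z))))
Drive negations inward (¬∀x A ≡ ∃x ¬A, ¬∃x A ≡ ∀x ¬A, De Morgan for ∧/∨):
  (forall z. ~H(z)) & (exists y. forall z. (M(y) & F(y,z)))
Give each quantifier a distinct variable: z↦q.
  (forall z. ~H(z)) & (exists y. forall q. (M(y) & F(y,q)))
Pull the quantifiers to the front (each side's bound variable is not free in the other side):
  forall z. exists y. forall q. (~H(z) & M(y) & F(y,q))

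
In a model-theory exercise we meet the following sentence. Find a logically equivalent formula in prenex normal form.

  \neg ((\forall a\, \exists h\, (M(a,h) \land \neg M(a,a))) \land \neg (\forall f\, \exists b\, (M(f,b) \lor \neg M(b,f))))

Push ¬ through the quantifiers and connectives to reach negation normal form:
  (\exists a\, \forall h\, (\neg M(a,h) \lor M(a,a))) \lor (\forall f\, \exists b\, (M(f,b) \lor \neg M(b,f)))
All bound variables are already distinct, so no renaming is needed.
Finally move all quantifiers to the prefix:
  \exists a\, \forall h\, \forall f\, \exists b\, (\neg M(a,h) \lor M(a,a) \lor M(f,b) \lor \neg M(b,f))

\exists a\, \forall h\, \forall f\, \exists b\, (\neg M(a,h) \lor M(a,a) \lor M(f,b) \lor \neg M(b,f))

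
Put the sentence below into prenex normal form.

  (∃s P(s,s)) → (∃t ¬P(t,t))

Rewrite implications/biconditionals: A → B as ¬A ∨ B.
  ¬(∃s P(s,s)) ∨ (∃t ¬P(t,t))
Drive negations inward (¬∀x A ≡ ∃x ¬A, ¬∃x A ≡ ∀x ¬A, De Morgan for ∧/∨):
  (∀s ¬P(s,s)) ∨ (∃t ¬P(t,t))
All bound variables are already distinct, so no renaming is needed.
Extract every quantifier outward, since the variables are now distinct and don't occur free across branches:
  ∀s ∃t (¬P(s,s) ∨ ¬P(t,t))

∀s ∃t (¬P(s,s) ∨ ¬P(t,t))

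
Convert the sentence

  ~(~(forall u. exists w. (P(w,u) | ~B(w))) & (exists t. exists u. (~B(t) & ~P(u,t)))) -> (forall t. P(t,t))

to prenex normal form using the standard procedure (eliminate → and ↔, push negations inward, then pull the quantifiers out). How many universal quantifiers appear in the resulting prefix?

2

Eliminate → and ↔ using ¬ and ∨.
  ~~(~(forall u. exists w. (P(w,u) | ~B(w))) & (exists t. exists u. (~B(t) & ~P(u,t)))) | (forall t. P(t,t))
Push ¬ through the quantifiers and connectives to reach negation normal form:
  (exists u. forall w. (~P(w,u) & B(w))) & (exists t. exists u. (~B(t) & ~P(u,t))) | (forall t. P(t,t))
Standardize variables apart so no two quantifiers bind the same name: u↦b, t↦u1.
  (exists u. forall w. (~P(w,u) & B(w))) & (exists t. exists b. (~B(t) & ~P(b,t))) | (forall u1. P(u1,u1))
Finally move all quantifiers to the prefix:
  exists u. forall w. exists t. exists b. forall u1. (~P(w,u) & B(w) & ~B(t) & ~P(b,t) | P(u1,u1))
The prefix is exists u forall w exists t exists b forall u1: 2 universal, 3 existential.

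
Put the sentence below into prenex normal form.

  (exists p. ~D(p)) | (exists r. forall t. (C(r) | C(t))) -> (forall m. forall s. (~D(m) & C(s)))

forall p. forall r. exists t. forall m. forall s. (D(p) & ~C(r) & ~C(t) | ~D(m) & C(s))

Eliminate → and ↔ using ¬ and ∨.
  ~((exists p. ~D(p)) | (exists r. forall t. (C(r) | C(t)))) | (forall m. forall s. (~D(m) & C(s)))
Drive negations inward (¬∀x A ≡ ∃x ¬A, ¬∃x A ≡ ∀x ¬A, De Morgan for ∧/∨):
  (forall p. D(p)) & (forall r. exists t. (~C(r) & ~C(t))) | (forall m. forall s. (~D(m) & C(s)))
Finally move all quantifiers to the prefix:
  forall p. forall r. exists t. forall m. forall s. (D(p) & ~C(r) & ~C(t) | ~D(m) & C(s))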